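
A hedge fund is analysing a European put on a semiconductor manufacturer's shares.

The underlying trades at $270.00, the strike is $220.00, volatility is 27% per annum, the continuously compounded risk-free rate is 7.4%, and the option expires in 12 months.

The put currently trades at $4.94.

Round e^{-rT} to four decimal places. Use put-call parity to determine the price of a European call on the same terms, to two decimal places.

e^(−rT) = e^(−0.074·1) = 0.9287
Put-call parity: C − P = S − K·e^(−rT) = 270 − 220·0.9287 = 270 − 204.3140 = 65.6860
C = P + (C − P) = 4.94 + (65.6860) = 70.6260

$70.63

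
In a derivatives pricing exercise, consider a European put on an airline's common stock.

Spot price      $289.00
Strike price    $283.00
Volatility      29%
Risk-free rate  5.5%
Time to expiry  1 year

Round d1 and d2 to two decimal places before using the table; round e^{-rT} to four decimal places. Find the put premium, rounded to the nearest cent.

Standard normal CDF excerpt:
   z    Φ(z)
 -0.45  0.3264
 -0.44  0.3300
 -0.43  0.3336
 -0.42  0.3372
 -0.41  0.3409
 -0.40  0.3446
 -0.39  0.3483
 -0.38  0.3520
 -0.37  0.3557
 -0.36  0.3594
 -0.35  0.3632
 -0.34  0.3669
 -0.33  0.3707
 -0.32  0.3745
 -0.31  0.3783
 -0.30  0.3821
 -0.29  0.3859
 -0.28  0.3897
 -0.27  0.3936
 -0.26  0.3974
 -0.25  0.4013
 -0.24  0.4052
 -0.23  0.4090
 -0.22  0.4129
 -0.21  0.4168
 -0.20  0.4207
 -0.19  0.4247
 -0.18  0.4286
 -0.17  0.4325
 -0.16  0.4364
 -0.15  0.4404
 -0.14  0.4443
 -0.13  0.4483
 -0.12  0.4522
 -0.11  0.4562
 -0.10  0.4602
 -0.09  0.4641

$22.61

σ√T = 0.29·√1 = 0.2900
ln(S/K) + (r + σ²/2)T = ln(289/283) + (0.055 + 0.29²/2)·1 = 0.0210 + 0.0970 = 0.1180
d₁ = 0.1180 / 0.2900 = 0.4070 → 0.41
d₂ = d₁ − σ√T = 0.4070 − 0.2900 = 0.1170 → 0.12
e^(−rT) = e^(−0.055·1) = 0.9465
P = 283·0.9465·N(-0.12) − 289·N(-0.41) = 283·0.9465·0.4522 − 289·0.3409 = 121.1261 − 98.5201 = 22.6060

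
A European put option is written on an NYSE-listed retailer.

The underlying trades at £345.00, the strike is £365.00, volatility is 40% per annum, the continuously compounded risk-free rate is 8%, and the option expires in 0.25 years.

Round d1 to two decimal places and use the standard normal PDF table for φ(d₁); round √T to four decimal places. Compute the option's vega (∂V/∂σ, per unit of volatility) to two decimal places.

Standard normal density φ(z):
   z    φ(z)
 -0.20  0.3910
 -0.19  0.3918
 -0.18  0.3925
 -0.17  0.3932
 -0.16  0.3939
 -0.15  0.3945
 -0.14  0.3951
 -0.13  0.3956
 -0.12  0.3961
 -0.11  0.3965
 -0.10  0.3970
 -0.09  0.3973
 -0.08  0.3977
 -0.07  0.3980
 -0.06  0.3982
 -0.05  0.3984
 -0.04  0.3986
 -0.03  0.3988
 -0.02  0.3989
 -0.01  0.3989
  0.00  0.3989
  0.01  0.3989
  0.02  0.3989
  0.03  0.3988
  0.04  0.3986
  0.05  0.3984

σ√T = 0.4·√0.25 = 0.2000
d₁ = [ln(345/365) + (0.08 + ½·0.4²)·0.25] / (σ√T) = (-0.0564 + 0.0400) / 0.2000 = -0.0818 → -0.08
√T = √0.25 = 0.5000
φ(d₁) = φ(-0.08) = 0.3977
vega = S·φ(d₁)·√T = 345·0.3977·0.5000 = 68.6033

68.60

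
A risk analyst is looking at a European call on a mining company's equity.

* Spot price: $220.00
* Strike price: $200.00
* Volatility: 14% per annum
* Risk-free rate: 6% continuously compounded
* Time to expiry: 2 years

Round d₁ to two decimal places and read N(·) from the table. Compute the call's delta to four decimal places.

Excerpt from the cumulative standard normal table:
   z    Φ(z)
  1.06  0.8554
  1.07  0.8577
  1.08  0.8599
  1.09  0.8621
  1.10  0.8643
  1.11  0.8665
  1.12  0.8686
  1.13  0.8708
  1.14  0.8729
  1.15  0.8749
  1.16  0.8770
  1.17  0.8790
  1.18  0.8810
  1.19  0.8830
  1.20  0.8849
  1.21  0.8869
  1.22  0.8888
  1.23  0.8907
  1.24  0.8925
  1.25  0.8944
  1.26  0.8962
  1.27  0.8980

0.8830

σ√T = 0.14 × 1.4142 = 0.1980
ln(S/K) + (r + σ²/2)T = ln(220/200) + (0.06 + 0.14²/2)·2 = 0.0953 + 0.1396 = 0.2349
d₁ = 0.2349 / 0.1980 = 1.1865 → 1.19
N(d₁) = N(1.19) = 0.8830
Δ_call = N(d₁) = 0.8830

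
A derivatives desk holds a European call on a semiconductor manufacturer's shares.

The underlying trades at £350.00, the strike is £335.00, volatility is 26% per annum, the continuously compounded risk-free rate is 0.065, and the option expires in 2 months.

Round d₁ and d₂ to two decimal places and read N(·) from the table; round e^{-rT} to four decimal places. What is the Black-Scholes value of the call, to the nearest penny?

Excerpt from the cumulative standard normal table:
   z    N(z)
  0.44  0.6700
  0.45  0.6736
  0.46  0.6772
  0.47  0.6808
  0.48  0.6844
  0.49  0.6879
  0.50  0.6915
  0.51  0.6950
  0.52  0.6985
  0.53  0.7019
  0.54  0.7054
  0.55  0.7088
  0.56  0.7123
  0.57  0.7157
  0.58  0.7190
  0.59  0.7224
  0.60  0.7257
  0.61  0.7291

σ√T = 0.26·√0.1667 = 0.1061
ln(S/K) + (r + σ²/2)T = ln(350/335) + (0.065 + 0.26²/2)·0.1667 = 0.0438 + 0.0165 = 0.0603
d₁ = 0.0603 / 0.1061 = 0.5678 → 0.57
d₂ = d₁ − σ√T = 0.5678 − 0.1061 = 0.4617 → 0.46
exp(−rT) = exp(−0.065·0.1667) = 0.9892
N(d₁) = N(0.57) = 0.7157;  N(d₂) = N(0.46) = 0.6772
C = 350·0.7157 − 335·0.9892·0.6772 = 250.4950 − 224.4119 = 26.0831

£26.08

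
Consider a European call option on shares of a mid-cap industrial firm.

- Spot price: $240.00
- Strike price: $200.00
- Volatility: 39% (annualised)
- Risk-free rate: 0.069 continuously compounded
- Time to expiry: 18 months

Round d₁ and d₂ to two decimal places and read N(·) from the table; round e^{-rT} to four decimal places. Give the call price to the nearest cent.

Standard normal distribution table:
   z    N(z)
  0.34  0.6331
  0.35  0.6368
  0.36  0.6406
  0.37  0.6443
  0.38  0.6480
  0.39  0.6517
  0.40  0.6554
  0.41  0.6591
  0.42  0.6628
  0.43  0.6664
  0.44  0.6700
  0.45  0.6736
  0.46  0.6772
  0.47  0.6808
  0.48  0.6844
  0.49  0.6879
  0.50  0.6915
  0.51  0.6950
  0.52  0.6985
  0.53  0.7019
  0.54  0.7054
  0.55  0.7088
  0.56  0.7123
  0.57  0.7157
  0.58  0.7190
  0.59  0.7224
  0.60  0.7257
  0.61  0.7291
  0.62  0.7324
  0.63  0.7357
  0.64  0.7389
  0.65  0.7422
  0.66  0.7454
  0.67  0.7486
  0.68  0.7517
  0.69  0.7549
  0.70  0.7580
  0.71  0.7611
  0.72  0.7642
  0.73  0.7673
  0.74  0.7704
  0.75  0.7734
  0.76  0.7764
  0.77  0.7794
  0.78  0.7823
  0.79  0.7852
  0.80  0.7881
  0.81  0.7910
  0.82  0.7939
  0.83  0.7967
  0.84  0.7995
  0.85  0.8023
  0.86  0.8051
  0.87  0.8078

$76.35

σ√T = 0.39·√1.5 = 0.4777
d₁ = [ln(240/200) + (0.069 + 0.39²/2)·1.5] / 0.4777 = [0.1823 + 0.2176] / 0.4777 = 0.8372 → 0.84
d₂ = d₁ − σ√T = 0.8372 − 0.4777 = 0.3596 → 0.36
e^(−rT) = e^(−0.069·1.5) = 0.9017
N(d₁) = N(0.84) = 0.7995;  N(d₂) = N(0.36) = 0.6406
C = 240·0.7995 − 200·0.9017·0.6406 = 191.8800 − 115.5258 = 76.3542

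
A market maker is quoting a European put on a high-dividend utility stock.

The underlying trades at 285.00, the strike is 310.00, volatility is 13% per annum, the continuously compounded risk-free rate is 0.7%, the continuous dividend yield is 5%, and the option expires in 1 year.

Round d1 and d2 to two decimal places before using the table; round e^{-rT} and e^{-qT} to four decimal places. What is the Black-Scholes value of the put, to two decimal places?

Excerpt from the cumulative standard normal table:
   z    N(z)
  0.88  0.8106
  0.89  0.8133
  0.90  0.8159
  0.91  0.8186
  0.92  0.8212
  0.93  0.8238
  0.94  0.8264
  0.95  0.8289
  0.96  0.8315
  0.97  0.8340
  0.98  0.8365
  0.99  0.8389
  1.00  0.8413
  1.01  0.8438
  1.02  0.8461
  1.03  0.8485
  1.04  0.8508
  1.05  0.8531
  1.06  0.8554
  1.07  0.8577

39.99

σ√T = 0.13 × 1.0000 = 0.1300
d₁ = [ln(285/310) + (0.007 − 0.05 + 0.13²/2)·1] / 0.1300 = [-0.0841 − 0.0346] / 0.1300 = -0.9126 ≈ -0.91
d₂ = d₁ − σ√T = -0.9126 − 0.1300 = -1.0426 ≈ -1.04
e^(−qT) = e^(−0.05·1) = 0.9512;  e^(−rT) = e^(−0.007·1) = 0.9930
P = 310·0.9930·N(1.04) − 285·0.9512·N(0.91) = 310·0.9930·0.8508 − 285·0.9512·0.8186 = 261.9018 − 221.9159 = 39.9859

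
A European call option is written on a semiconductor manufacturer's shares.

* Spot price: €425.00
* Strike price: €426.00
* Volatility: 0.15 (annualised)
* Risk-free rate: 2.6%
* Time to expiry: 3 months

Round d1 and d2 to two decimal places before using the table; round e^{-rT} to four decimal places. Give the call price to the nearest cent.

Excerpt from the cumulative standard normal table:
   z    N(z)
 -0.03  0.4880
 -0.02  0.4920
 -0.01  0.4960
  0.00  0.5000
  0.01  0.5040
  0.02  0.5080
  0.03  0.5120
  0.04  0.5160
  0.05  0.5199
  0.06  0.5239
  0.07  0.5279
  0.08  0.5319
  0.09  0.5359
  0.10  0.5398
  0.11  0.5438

€12.76

T = 0.25;  σ√T = 0.0750
ln(S/K) + (r + σ²/2)T = ln(425/426) + (0.026 + 0.15²/2)·0.25 = -0.0024 + 0.0093 = 0.0070
d₁ = 0.0070 / 0.0750 = 0.0928 which rounds to 0.09
d₂ = d₁ − σ√T = 0.0928 − 0.0750 = 0.0178 which rounds to 0.02
exp(−rT) = exp(−0.026·0.25) = 0.9935
N(d₁) = N(0.09) = 0.5359;  N(d₂) = N(0.02) = 0.5080
C = 425·0.5359 − 426·0.9935·0.5080 = 227.7575 − 215.0013 = 12.7562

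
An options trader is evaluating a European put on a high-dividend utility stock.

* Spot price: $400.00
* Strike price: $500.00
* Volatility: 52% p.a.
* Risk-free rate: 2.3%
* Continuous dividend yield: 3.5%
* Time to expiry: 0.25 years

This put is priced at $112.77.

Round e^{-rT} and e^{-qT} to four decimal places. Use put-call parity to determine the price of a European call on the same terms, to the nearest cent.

e^(−qT) = e^(−0.035·0.25) = 0.9913;  e^(−rT) = e^(−0.023·0.25) = 0.9943
Put-call parity: C − P = S·e^(−qT) − K·e^(−rT) = 400·0.9913 − 500·0.9943 = 396.5200 − 497.1500 = -100.6300
C = P + (C − P) = 112.77 + (-100.6300) = 12.1400

$12.14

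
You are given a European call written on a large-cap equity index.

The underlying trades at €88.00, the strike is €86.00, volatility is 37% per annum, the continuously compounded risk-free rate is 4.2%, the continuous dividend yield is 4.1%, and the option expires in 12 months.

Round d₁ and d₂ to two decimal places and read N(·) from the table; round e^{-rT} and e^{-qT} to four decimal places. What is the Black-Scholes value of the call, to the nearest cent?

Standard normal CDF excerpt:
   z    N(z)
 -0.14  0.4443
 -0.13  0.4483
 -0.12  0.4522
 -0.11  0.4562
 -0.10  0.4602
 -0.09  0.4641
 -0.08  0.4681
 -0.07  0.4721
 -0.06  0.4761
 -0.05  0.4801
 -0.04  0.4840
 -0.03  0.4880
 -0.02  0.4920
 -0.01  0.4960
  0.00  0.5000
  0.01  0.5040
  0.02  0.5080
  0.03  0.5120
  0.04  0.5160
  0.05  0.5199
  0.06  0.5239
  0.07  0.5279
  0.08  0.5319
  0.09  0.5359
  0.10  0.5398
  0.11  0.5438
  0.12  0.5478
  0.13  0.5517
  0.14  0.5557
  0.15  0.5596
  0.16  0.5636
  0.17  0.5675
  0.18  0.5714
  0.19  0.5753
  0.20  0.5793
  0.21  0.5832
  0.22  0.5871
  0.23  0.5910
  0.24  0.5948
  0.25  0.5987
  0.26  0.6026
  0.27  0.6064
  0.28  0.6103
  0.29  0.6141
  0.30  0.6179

€13.28

σ√T = 0.37·√1 = 0.3700
d₁ = [ln(88/86) + (0.042 − 0.041 + 0.37²/2)·1] / 0.3700 = [0.0230 + 0.0694] / 0.3700 = 0.2498 which rounds to 0.25
d₂ = d₁ − σ√T = 0.2498 − 0.3700 = -0.1202 which rounds to -0.12
exp(−qT) = exp(−0.041·1) = 0.9598;  exp(−rT) = exp(−0.042·1) = 0.9589
N(d₁) = N(0.25) = 0.5987;  N(d₂) = N(-0.12) = 0.4522
C = 88·0.9598·0.5987 − 86·0.9589·0.4522 = 50.5676 − 37.2909 = 13.2768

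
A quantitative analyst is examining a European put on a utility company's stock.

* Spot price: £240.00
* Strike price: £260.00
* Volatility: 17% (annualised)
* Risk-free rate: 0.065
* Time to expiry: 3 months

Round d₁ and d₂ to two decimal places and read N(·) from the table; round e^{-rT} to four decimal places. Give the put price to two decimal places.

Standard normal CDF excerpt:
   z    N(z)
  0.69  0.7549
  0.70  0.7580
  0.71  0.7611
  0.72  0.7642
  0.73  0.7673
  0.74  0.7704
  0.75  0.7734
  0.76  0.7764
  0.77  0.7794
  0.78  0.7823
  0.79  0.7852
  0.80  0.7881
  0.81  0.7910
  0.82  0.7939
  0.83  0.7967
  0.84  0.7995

σ√T = 0.17 × 0.5000 = 0.0850
d₁ = [ln(240/260) + (0.065 + 0.17²/2)·0.25] / 0.0850 = [-0.0800 + 0.0199] / 0.0850 = -0.7080 which rounds to -0.71
d₂ = d₁ − σ√T = -0.7080 − 0.0850 = -0.7930 which rounds to -0.79
e^(−rT) = e^(−0.065·0.25) = 0.9839
N(−d₂) = N(0.79) = 0.7852;  N(−d₁) = N(0.71) = 0.7611
P = 260·0.9839·0.7852 − 240·0.7611 = 200.8652 − 182.6640 = 18.2012

£18.20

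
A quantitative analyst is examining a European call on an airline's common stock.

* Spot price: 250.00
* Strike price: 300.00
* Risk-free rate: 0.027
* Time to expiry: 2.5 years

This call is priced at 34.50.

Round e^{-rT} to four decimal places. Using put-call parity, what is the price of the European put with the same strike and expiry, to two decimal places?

64.91

exp(−rT) = exp(−0.027·2.5) = 0.9347
Put-call parity: C − P = S − K·e^(−rT) = 250 − 300·0.9347 = 250 − 280.4100 = -30.4100
P = C − (C − P) = 34.50 − (-30.4100) = 64.9100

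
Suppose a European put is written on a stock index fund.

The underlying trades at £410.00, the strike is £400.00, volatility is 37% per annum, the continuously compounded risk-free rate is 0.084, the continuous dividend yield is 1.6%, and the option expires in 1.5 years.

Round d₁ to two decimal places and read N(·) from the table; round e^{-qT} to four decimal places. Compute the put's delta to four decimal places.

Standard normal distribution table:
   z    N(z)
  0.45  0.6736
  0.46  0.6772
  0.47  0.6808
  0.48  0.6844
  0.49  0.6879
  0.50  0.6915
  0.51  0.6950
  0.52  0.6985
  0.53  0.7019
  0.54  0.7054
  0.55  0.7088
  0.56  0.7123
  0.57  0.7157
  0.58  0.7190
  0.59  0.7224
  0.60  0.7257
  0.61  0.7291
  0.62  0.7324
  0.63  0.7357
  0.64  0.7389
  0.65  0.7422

-0.2978

σ√T = 0.37 × 1.2247 = 0.4532
ln(S/K) + (r − q + σ²/2)T = ln(410/400) + (0.084 − 0.016 + 0.37²/2)·1.5 = 0.0247 + 0.2047 = 0.2294
d₁ = 0.2294 / 0.4532 = 0.5062 ⇒ 0.51
N(d₁) = N(0.51) = 0.6950
Δ_put = exp(−qT)·(N(d₁) − 1) = 0.9763·(0.6950 − 1) = -0.2978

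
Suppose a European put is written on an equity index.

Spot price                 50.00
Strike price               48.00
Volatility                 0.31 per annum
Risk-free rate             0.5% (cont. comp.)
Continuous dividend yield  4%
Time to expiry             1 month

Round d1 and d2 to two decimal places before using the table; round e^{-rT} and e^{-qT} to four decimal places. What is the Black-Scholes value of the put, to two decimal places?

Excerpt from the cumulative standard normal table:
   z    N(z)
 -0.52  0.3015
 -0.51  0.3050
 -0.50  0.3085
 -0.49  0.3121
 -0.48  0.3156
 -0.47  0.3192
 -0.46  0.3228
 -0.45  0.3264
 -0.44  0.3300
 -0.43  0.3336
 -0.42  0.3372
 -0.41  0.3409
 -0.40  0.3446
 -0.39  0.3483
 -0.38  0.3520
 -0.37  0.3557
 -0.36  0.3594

σ√T = 0.31 × 0.2887 = 0.0895
ln(S/K) + (r − q + σ²/2)T = ln(50/48) + (0.005 − 0.04 + 0.31²/2)·0.08333 = 0.0408 + 0.0011 = 0.0419
d₁ = 0.0419 / 0.0895 = 0.4683 which rounds to 0.47
d₂ = d₁ − σ√T = 0.4683 − 0.0895 = 0.3788 which rounds to 0.38
e^(−qT) = e^(−0.04·0.08333) = 0.9967;  e^(−rT) = e^(−0.005·0.08333) = 0.9996
P = 48·0.9996·N(-0.38) − 50·0.9967·N(-0.47) = 48·0.9996·0.3520 − 50·0.9967·0.3192 = 16.8892 − 15.9073 = 0.9819

0.98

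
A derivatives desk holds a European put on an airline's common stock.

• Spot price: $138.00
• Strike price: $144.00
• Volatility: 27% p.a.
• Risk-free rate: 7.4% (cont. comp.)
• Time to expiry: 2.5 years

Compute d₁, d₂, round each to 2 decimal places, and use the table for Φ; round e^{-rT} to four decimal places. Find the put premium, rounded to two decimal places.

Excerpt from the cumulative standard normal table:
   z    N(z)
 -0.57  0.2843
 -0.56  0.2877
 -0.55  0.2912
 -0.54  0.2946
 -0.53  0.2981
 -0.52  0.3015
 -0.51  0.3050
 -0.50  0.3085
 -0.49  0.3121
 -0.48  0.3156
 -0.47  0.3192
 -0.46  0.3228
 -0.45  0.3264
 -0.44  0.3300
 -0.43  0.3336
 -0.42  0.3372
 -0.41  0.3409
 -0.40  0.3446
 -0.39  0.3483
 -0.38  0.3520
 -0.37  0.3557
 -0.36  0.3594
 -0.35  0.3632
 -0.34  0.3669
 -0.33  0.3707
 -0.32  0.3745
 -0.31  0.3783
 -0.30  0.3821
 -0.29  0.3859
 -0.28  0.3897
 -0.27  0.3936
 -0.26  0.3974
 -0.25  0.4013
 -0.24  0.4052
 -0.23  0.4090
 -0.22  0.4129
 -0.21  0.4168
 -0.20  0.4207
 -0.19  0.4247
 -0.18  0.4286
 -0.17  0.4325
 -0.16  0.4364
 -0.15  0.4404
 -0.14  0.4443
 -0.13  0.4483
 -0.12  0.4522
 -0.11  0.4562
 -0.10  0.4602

$13.93

T = 2.5;  σ√T = 0.4269
ln(S/K) + (r + σ²/2)T = ln(138/144) + (0.074 + 0.27²/2)·2.5 = -0.0426 + 0.2761 = 0.2336
d₁ = 0.2336 / 0.4269 = 0.5471 ⇒ 0.55
d₂ = d₁ − σ√T = 0.5471 − 0.4269 = 0.1202 ⇒ 0.12
e^(−rT) = e^(−0.074·2.5) = 0.8311
P = 144·0.8311·N(-0.12) − 138·N(-0.55) = 144·0.8311·0.4522 − 138·0.2912 = 54.1186 − 40.1856 = 13.9330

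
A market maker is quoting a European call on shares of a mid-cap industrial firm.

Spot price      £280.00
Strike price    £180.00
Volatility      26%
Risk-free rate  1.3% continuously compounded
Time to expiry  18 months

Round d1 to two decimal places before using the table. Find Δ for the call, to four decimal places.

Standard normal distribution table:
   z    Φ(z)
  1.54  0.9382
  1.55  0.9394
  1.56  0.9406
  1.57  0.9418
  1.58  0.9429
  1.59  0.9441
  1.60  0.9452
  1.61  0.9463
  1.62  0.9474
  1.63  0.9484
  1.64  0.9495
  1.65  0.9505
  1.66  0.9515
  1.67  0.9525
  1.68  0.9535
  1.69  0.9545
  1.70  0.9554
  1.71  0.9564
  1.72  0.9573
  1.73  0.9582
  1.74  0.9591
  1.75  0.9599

σ√T = 0.26·√1.5 = 0.3184
d₁ = [ln(280/180) + (0.013 + ½·0.26²)·1.5] / (σ√T) = (0.4418 + 0.0702) / 0.3184 = 1.6080 ⇒ 1.61
N(d₁) = N(1.61) = 0.9463
Δ_call = N(d₁) = 0.9463

0.9463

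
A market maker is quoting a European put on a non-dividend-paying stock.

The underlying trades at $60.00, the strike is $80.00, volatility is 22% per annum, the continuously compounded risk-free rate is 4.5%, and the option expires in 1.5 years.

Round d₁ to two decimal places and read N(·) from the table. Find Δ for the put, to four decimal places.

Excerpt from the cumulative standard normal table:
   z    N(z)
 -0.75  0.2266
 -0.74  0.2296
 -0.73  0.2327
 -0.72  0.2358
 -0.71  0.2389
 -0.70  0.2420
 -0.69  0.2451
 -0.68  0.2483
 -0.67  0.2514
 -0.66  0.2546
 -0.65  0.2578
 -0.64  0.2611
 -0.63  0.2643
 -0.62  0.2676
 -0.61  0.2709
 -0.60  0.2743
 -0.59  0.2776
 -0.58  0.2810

σ√T = 0.22·√1.5 = 0.2694
d₁ = [ln(60/80) + (0.045 + ½·0.22²)·1.5] / (σ√T) = (-0.2877 + 0.1038) / 0.2694 = -0.6825 ⇒ -0.68
N(d₁) = N(-0.68) = 0.2483
Δ_put = N(d₁) − 1 = 0.2483 − 1 = -0.7517

-0.7517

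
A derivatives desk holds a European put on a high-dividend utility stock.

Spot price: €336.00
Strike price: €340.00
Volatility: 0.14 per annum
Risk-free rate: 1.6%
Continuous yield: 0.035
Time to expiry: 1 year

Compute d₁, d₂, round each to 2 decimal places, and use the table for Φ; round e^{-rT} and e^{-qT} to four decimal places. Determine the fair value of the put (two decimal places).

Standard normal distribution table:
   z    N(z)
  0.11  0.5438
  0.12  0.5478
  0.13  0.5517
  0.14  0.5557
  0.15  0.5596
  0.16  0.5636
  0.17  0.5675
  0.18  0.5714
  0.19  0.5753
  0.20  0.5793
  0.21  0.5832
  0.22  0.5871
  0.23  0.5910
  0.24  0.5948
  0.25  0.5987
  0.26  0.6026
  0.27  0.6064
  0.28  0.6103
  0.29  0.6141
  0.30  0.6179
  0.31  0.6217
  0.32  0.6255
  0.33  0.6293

€23.92

σ√T = 0.14·√1 = 0.1400
d₁ = [ln(336/340) + (0.016 − 0.035 + 0.14²/2)·1] / 0.1400 = [-0.0118 − 0.0092] / 0.1400 = -0.1502 → -0.15
d₂ = d₁ − σ√T = -0.1502 − 0.1400 = -0.2902 → -0.29
e^(−qT) = e^(−0.035·1) = 0.9656;  e^(−rT) = e^(−0.016·1) = 0.9841
N(−d₂) = N(0.29) = 0.6141;  N(−d₁) = N(0.15) = 0.5596
P = 340·0.9841·0.6141 − 336·0.9656·0.5596 = 205.4742 − 181.5575 = 23.9167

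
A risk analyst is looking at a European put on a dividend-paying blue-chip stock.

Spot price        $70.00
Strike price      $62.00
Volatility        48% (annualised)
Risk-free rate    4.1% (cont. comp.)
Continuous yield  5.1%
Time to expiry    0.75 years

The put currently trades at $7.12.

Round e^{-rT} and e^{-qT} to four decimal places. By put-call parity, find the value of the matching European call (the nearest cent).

e^(−qT) = e^(−0.051·0.75) = 0.9625;  e^(−rT) = e^(−0.041·0.75) = 0.9697
Put-call parity: C − P = S·e^(−qT) − K·e^(−rT) = 70·0.9625 − 62·0.9697 = 67.3750 − 60.1214 = 7.2536
C = P + (C − P) = 7.12 + (7.2536) = 14.3736

$14.37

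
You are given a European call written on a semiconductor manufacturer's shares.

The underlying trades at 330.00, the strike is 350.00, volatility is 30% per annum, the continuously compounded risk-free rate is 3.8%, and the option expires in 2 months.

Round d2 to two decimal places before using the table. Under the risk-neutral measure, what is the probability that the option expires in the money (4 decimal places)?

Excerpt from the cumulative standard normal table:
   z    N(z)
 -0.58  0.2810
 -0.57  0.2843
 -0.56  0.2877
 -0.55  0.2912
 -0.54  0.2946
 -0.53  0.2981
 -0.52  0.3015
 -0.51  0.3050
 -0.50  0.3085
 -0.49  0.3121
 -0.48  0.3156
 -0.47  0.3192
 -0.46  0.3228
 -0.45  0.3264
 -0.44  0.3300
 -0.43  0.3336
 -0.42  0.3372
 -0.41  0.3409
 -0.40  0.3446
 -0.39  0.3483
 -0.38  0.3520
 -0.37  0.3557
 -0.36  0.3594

σ√T = 0.3·√0.1667 = 0.1225
d₁ = [ln(330/350) + (0.038 + 0.3²/2)·0.1667] / 0.1225 = [-0.0588 + 0.0138] / 0.1225 = -0.3675 which rounds to -0.37
d₂ = d₁ − σ√T = -0.3675 − 0.1225 = -0.4900 which rounds to -0.49
Pr(exercise) under Q = N(d₂) = 0.3121

0.3121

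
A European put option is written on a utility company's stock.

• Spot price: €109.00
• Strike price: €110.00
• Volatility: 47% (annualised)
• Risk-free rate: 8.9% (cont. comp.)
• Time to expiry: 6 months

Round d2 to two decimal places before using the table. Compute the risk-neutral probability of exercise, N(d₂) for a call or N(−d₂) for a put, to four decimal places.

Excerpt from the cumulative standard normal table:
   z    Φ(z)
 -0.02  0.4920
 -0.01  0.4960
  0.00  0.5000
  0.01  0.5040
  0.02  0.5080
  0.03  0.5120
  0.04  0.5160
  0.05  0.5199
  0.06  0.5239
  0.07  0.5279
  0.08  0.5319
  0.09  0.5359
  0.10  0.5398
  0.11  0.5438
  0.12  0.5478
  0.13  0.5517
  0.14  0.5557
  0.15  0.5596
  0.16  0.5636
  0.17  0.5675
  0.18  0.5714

0.5239

σ√T = 0.47 × 0.7071 = 0.3323
d₁ = [ln(109/110) + (0.089 + 0.47²/2)·0.5] / 0.3323 = [-0.0091 + 0.0997] / 0.3323 = 0.2726 which rounds to 0.27
d₂ = d₁ − σ√T = 0.2726 − 0.3323 = -0.0598 which rounds to -0.06
Risk-neutral Pr[S_T < K] = N(−d₂) = N(0.06) = 0.5239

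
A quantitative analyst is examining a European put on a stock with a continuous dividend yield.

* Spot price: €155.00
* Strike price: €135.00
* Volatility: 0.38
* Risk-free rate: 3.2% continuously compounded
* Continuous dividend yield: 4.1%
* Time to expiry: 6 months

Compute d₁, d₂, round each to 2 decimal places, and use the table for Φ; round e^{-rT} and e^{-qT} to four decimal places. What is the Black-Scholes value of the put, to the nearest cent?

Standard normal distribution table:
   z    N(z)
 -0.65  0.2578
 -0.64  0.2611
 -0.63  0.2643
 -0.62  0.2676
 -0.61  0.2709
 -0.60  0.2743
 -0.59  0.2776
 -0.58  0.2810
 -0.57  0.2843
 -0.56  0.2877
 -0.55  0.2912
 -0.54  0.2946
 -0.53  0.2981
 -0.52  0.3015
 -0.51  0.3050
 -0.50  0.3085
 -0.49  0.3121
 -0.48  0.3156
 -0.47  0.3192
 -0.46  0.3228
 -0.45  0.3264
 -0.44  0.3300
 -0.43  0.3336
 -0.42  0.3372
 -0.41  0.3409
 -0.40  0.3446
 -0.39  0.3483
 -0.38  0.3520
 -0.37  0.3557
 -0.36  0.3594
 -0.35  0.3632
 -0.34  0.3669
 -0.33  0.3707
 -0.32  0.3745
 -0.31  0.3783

σ√T = 0.38 × 0.7071 = 0.2687
ln(S/K) + (r − q + σ²/2)T = ln(155/135) + (0.032 − 0.041 + 0.38²/2)·0.5 = 0.1382 + 0.0316 = 0.1698
d₁ = 0.1698 / 0.2687 = 0.6317 ≈ 0.63
d₂ = d₁ − σ√T = 0.6317 − 0.2687 = 0.3630 ≈ 0.36
e^(−qT) = e^(−0.041·0.5) = 0.9797;  e^(−rT) = e^(−0.032·0.5) = 0.9841
N(−d₂) = N(-0.36) = 0.3594;  N(−d₁) = N(-0.63) = 0.2643
P = 135·0.9841·0.3594 − 155·0.9797·0.2643 = 47.7475 − 40.1349 = 7.6127

€7.61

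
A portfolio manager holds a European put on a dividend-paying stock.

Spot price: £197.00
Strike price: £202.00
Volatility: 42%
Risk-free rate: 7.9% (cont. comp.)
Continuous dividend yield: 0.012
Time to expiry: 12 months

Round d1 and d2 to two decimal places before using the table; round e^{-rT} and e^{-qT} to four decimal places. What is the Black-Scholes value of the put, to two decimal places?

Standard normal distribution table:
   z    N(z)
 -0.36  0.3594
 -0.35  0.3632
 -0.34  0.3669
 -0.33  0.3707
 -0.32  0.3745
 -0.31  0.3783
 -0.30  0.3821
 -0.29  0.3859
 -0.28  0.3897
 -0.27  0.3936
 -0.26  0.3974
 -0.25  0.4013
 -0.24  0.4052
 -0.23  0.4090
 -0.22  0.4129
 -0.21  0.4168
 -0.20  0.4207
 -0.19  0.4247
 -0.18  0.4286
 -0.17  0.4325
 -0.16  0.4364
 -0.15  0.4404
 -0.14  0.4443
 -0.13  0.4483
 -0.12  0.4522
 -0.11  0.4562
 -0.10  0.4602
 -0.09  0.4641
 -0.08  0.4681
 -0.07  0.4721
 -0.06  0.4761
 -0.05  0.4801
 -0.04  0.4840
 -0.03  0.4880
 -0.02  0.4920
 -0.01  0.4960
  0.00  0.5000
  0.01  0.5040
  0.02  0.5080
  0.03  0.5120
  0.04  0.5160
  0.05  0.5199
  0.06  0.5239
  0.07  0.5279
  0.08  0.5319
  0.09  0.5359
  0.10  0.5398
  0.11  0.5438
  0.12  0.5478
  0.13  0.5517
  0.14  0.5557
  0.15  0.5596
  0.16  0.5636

σ√T = 0.42 × 1.0000 = 0.4200
d₁ = [ln(197/202) + (0.079 − 0.012 + 0.42²/2)·1] / 0.4200 = [-0.0251 + 0.1552] / 0.4200 = 0.3098 which rounds to 0.31
d₂ = d₁ − σ√T = 0.3098 − 0.4200 = -0.1102 which rounds to -0.11
e^(−qT) = e^(−0.012·1) = 0.9881;  e^(−rT) = e^(−0.079·1) = 0.9240
P = 202·0.9240·N(0.11) − 197·0.9881·N(-0.31) = 202·0.9240·0.5438 − 197·0.9881·0.3783 = 101.4992 − 73.6383 = 27.8609

£27.86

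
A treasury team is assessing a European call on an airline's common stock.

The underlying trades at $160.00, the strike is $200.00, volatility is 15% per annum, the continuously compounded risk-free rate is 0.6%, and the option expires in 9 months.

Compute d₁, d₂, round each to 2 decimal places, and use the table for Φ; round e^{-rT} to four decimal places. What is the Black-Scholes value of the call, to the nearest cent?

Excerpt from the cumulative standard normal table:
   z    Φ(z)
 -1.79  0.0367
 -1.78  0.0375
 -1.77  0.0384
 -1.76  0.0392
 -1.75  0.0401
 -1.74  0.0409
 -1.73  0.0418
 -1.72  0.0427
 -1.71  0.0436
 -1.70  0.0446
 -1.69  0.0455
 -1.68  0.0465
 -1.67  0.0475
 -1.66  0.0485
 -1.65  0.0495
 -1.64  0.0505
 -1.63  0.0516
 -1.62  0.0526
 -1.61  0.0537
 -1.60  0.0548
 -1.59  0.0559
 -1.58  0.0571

σ√T = 0.15 × 0.8660 = 0.1299
d₁ = [ln(160/200) + (0.006 + 0.15²/2)·0.75] / 0.1299 = [-0.2231 + 0.0129] / 0.1299 = -1.6182 → -1.62
d₂ = d₁ − σ√T = -1.6182 − 0.1299 = -1.7481 → -1.75
exp(−rT) = exp(−0.006·0.75) = 0.9955
N(d₁) = N(-1.62) = 0.0526;  N(d₂) = N(-1.75) = 0.0401
C = 160·0.0526 − 200·0.9955·0.0401 = 8.4160 − 7.9839 = 0.4321

$0.43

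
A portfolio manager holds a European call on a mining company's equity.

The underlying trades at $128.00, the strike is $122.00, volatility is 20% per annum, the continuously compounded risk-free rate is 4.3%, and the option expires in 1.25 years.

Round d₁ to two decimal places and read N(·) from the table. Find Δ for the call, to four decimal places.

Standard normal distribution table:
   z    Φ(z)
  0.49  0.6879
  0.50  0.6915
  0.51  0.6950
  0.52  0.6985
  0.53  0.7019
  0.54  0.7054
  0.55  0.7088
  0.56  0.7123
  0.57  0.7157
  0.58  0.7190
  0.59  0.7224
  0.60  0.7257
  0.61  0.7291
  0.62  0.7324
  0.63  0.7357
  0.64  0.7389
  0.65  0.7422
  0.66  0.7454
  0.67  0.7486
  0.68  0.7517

σ√T = 0.2 × 1.1180 = 0.2236
d₁ = [ln(128/122) + (0.043 + 0.2²/2)·1.25] / 0.2236 = [0.0480 + 0.0788] / 0.2236 = 0.5669 which rounds to 0.57
N(d₁) = N(0.57) = 0.7157
Δ_call = N(d₁) = 0.7157

0.7157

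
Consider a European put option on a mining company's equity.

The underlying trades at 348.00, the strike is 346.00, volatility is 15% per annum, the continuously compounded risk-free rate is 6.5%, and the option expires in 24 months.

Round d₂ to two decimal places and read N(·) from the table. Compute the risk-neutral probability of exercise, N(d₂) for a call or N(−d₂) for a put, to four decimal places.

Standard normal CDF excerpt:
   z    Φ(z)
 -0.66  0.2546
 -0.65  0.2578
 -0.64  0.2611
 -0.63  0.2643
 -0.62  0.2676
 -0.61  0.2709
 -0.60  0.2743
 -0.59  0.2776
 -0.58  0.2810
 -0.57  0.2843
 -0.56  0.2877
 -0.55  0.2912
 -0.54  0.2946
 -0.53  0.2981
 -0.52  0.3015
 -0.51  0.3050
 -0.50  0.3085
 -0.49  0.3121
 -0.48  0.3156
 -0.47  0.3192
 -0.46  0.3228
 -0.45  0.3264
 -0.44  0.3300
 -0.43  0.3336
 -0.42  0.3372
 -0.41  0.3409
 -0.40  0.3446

0.2981

σ√T = 0.15 × 1.4142 = 0.2121
ln(S/K) + (r + σ²/2)T = ln(348/346) + (0.065 + 0.15²/2)·2 = 0.0058 + 0.1525 = 0.1583
d₁ = 0.1583 / 0.2121 = 0.7461 ≈ 0.75
d₂ = d₁ − σ√T = 0.7461 − 0.2121 = 0.5339 ≈ 0.53
Risk-neutral Pr[S_T < K] = N(−d₂) = N(-0.53) = 0.2981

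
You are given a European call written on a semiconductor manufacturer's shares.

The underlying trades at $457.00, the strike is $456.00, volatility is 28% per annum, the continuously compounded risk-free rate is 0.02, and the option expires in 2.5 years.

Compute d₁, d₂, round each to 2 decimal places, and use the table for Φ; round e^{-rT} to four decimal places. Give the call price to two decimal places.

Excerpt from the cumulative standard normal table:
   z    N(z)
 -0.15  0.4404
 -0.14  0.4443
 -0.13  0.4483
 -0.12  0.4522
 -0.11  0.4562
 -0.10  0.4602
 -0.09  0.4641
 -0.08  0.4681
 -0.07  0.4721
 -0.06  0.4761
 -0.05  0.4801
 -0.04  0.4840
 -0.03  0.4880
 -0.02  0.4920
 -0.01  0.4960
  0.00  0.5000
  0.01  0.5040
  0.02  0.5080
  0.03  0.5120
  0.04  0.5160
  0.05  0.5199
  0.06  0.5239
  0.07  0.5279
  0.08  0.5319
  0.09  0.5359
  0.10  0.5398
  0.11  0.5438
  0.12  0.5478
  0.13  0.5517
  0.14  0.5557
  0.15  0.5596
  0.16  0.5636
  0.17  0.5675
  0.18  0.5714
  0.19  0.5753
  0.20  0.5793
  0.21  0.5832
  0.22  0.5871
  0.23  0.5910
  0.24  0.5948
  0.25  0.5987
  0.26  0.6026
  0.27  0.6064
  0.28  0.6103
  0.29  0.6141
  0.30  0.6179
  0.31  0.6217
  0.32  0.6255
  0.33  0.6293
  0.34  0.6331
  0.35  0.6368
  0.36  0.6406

$89.72

σ√T = 0.28·√2.5 = 0.4427
ln(S/K) + (r + σ²/2)T = ln(457/456) + (0.02 + 0.28²/2)·2.5 = 0.0022 + 0.1480 = 0.1502
d₁ = 0.1502 / 0.4427 = 0.3392 → 0.34
d₂ = d₁ − σ√T = 0.3392 − 0.4427 = -0.1035 → -0.10
e^(−rT) = e^(−0.02·2.5) = 0.9512
C = 457·N(0.34) − 456·0.9512·N(-0.10) = 457·0.6331 − 456·0.9512·0.4602 = 289.3267 − 199.6105 = 89.7162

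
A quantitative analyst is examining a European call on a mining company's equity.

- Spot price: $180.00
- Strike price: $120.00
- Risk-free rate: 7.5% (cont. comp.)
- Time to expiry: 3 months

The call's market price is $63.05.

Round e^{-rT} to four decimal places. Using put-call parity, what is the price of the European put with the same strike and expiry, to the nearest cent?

$0.82

exp(−rT) = exp(−0.075·0.25) = 0.9814
Put-call parity: C − P = S − K·e^(−rT) = 180 − 120·0.9814 = 180 − 117.7680 = 62.2320
P = C − (C − P) = 63.05 − (62.2320) = 0.8180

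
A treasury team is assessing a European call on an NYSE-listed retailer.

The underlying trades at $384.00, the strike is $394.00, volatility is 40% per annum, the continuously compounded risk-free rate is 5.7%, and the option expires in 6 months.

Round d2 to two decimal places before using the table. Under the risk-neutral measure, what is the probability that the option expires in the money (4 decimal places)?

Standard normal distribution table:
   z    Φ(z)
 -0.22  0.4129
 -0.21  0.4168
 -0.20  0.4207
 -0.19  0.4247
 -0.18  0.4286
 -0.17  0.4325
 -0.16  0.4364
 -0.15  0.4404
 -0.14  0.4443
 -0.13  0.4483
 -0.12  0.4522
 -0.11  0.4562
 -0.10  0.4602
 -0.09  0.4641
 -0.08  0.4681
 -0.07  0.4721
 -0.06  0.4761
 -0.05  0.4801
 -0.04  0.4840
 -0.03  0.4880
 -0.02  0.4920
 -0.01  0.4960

σ√T = 0.4 × 0.7071 = 0.2828
d₁ = [ln(384/394) + (0.057 + ½·0.4²)·0.5] / (σ√T) = (-0.0257 + 0.0685) / 0.2828 = 0.1513 ⇒ 0.15
d₂ = 0.1513 − 0.2828 = -0.1316 ⇒ -0.13
Risk-neutral Pr[S_T > K] = N(d₂) = N(-0.13) = 0.4483

0.4483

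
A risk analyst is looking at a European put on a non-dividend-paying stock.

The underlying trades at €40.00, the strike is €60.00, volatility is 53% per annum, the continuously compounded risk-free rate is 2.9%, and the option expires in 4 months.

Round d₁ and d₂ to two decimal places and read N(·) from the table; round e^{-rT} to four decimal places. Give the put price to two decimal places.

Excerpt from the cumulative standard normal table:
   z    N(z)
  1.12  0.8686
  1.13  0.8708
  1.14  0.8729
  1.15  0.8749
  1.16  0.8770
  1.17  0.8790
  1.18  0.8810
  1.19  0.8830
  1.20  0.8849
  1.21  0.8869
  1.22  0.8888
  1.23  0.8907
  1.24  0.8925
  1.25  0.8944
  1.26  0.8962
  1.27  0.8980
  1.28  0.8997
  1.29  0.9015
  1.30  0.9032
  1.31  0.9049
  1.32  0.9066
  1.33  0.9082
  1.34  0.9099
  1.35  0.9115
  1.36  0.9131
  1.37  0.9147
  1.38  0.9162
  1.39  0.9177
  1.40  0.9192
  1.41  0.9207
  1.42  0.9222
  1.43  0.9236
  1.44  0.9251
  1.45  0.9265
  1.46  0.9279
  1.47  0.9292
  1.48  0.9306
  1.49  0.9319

€20.14

T = 0.3333;  σ√T = 0.3060
ln(S/K) + (r + σ²/2)T = ln(40/60) + (0.029 + 0.53²/2)·0.3333 = -0.4055 + 0.0565 = -0.3490
d₁ = -0.3490 / 0.3060 = -1.1405 ≈ -1.14
d₂ = d₁ − σ√T = -1.1405 − 0.3060 = -1.4465 ≈ -1.45
exp(−rT) = exp(−0.029·0.3333) = 0.9904
N(−d₂) = N(1.45) = 0.9265;  N(−d₁) = N(1.14) = 0.8729
P = 60·0.9904·0.9265 − 40·0.8729 = 55.0563 − 34.9160 = 20.1403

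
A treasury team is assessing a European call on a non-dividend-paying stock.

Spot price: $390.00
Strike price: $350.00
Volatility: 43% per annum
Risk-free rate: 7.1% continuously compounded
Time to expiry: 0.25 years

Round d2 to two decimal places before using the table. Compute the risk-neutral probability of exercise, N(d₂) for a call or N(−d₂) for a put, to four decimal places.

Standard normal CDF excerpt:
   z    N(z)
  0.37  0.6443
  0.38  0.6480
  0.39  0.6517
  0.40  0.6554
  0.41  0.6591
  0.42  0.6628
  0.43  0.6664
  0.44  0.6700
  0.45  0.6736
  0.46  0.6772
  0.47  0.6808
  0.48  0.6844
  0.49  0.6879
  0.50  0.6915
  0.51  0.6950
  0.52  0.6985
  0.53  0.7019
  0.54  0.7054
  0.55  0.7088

σ√T = 0.43 × 0.5000 = 0.2150
d₁ = [ln(390/350) + (0.071 + ½·0.43²)·0.25] / (σ√T) = (0.1082 + 0.0409) / 0.2150 = 0.6934 ⇒ 0.69
d₂ = 0.6934 − 0.2150 = 0.4784 ⇒ 0.48
Pr(exercise) under Q = N(d₂) = 0.6844

0.6844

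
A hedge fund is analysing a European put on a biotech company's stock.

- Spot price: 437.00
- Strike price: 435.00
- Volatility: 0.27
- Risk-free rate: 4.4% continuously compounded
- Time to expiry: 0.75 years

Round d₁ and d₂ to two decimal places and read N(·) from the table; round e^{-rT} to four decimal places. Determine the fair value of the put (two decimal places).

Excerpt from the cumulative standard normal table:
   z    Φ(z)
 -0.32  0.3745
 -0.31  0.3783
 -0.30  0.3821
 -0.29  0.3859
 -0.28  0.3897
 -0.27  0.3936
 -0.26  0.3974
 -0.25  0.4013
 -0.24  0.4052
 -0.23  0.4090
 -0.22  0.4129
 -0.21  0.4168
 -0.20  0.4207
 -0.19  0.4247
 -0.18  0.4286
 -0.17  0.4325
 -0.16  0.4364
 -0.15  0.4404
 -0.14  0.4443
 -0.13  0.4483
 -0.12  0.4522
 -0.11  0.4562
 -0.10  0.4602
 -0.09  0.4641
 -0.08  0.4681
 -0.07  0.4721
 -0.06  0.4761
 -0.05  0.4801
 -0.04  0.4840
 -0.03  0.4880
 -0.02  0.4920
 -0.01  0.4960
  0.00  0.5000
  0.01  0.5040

33.40

σ√T = 0.27·√0.75 = 0.2338
d₁ = [ln(437/435) + (0.044 + ½·0.27²)·0.75] / (σ√T) = (0.0046 + 0.0603) / 0.2338 = 0.2777 ⇒ 0.28
d₂ = 0.2777 − 0.2338 = 0.0438 ⇒ 0.04
exp(−rT) = exp(−0.044·0.75) = 0.9675
N(−d₂) = N(-0.04) = 0.4840;  N(−d₁) = N(-0.28) = 0.3897
P = 435·0.9675·0.4840 − 437·0.3897 = 203.6975 − 170.2989 = 33.3986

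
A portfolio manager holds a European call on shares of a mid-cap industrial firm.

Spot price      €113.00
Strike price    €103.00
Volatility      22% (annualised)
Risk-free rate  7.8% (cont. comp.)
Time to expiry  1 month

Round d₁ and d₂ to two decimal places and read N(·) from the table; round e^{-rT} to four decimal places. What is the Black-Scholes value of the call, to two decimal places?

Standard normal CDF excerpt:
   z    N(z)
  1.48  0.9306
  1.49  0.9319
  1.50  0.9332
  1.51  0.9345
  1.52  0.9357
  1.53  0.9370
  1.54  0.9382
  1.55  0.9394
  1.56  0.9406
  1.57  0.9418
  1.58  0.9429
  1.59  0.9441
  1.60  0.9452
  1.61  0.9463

σ√T = 0.22·√0.08333 = 0.0635
d₁ = [ln(113/103) + (0.078 + 0.22²/2)·0.08333] / 0.0635 = [0.0927 + 0.0085] / 0.0635 = 1.5931 ≈ 1.59
d₂ = d₁ − σ√T = 1.5931 − 0.0635 = 1.5296 ≈ 1.53
e^(−rT) = e^(−0.078·0.08333) = 0.9935
C = 113·N(1.59) − 103·0.9935·N(1.53) = 113·0.9441 − 103·0.9935·0.9370 = 106.6833 − 95.8837 = 10.7996

€10.80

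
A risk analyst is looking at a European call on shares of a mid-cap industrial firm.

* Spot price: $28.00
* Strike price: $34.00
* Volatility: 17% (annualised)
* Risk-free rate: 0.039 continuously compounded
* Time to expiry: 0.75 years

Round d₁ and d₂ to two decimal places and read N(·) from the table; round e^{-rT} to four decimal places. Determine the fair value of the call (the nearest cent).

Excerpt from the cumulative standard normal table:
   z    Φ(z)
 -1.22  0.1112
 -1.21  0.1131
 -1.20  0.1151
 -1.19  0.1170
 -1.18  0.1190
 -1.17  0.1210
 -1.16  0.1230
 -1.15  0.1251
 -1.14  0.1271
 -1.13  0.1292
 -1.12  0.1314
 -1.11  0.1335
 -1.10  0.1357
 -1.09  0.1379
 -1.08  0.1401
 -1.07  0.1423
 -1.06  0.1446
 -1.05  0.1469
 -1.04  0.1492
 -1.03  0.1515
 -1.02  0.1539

$0.25

σ√T = 0.17 × 0.8660 = 0.1472
d₁ = [ln(28/34) + (0.039 + 0.17²/2)·0.75] / 0.1472 = [-0.1942 + 0.0401] / 0.1472 = -1.0465 which rounds to -1.05
d₂ = d₁ − σ√T = -1.0465 − 0.1472 = -1.1937 which rounds to -1.19
exp(−rT) = exp(−0.039·0.75) = 0.9712
N(d₁) = N(-1.05) = 0.1469;  N(d₂) = N(-1.19) = 0.1170
C = 28·0.1469 − 34·0.9712·0.1170 = 4.1132 − 3.8634 = 0.2498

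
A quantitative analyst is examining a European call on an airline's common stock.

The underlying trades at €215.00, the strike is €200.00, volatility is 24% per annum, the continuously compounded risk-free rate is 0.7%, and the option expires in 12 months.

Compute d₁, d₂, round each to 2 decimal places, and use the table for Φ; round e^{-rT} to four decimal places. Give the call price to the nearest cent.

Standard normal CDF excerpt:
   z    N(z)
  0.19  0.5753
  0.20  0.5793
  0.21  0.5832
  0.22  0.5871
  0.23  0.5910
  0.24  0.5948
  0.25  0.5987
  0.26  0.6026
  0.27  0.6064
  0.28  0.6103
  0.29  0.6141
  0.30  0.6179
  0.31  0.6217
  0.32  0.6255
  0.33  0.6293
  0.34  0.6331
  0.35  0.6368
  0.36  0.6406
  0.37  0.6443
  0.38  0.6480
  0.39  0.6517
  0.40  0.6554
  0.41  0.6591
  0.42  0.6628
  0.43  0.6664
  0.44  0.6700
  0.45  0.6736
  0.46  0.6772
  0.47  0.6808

€29.00

σ√T = 0.24·√1 = 0.2400
ln(S/K) + (r + σ²/2)T = ln(215/200) + (0.007 + 0.24²/2)·1 = 0.0723 + 0.0358 = 0.1081
d₁ = 0.1081 / 0.2400 = 0.4505 ≈ 0.45
d₂ = d₁ − σ√T = 0.4505 − 0.2400 = 0.2105 ≈ 0.21
exp(−rT) = exp(−0.007·1) = 0.9930
N(d₁) = N(0.45) = 0.6736;  N(d₂) = N(0.21) = 0.5832
C = 215·0.6736 − 200·0.9930·0.5832 = 144.8240 − 115.8235 = 29.0005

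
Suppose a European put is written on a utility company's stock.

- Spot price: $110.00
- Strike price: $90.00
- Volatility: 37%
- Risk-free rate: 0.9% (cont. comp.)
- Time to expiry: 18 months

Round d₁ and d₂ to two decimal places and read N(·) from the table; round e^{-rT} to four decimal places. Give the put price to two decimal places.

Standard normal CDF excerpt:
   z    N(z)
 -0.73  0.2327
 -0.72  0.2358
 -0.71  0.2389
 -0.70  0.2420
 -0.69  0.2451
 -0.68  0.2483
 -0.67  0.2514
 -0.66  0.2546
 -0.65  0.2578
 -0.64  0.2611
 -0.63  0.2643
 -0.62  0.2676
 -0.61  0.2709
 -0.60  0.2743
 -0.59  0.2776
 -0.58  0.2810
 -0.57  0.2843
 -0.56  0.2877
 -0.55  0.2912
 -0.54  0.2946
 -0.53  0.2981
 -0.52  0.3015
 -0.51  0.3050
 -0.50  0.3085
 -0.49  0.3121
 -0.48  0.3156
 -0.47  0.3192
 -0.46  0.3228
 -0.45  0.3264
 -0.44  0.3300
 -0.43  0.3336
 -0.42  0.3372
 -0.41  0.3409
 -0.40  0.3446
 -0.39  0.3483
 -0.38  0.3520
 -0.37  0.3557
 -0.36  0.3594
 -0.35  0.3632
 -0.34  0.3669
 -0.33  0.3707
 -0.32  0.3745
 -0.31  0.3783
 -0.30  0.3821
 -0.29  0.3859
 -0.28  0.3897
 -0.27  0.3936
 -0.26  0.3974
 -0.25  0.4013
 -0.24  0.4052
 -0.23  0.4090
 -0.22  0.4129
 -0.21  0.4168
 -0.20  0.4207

σ√T = 0.37·√1.5 = 0.4532
ln(S/K) + (r + σ²/2)T = ln(110/90) + (0.009 + 0.37²/2)·1.5 = 0.2007 + 0.1162 = 0.3168
d₁ = 0.3168 / 0.4532 = 0.6992 ⇒ 0.70
d₂ = d₁ − σ√T = 0.6992 − 0.4532 = 0.2460 ⇒ 0.25
exp(−rT) = exp(−0.009·1.5) = 0.9866
N(−d₂) = N(-0.25) = 0.4013;  N(−d₁) = N(-0.70) = 0.2420
P = 90·0.9866·0.4013 − 110·0.2420 = 35.6330 − 26.6200 = 9.0130

$9.01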